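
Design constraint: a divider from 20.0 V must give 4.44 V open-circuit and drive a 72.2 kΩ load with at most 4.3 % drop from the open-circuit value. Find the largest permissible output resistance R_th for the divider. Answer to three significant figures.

R_th ≤ 3.24 kΩ

Loading drop = R_th/(R_th + R_L) ≤ 0.0430, so R_th ≤ R_L · ε/(1−ε) = 72.2 kΩ × 0.0430/0.9570 = 3.24 kΩ.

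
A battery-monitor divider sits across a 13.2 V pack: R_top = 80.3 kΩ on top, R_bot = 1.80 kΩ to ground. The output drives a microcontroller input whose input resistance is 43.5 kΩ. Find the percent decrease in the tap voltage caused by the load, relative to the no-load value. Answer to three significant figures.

The divider's output (Thévenin) resistance is R_top‖R_bot = 1.761 kΩ.
Fractional drop under load = R_th/(R_th + R_L) = 1.761 / (1.761 + 43.5) = 0.03890.
So the output falls by 3.89 %.

3.89 %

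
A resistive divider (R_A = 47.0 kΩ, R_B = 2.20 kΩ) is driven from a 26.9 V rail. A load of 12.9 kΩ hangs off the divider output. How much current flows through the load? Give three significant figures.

R_B‖R_L = 1.879 kΩ; V_out = 26.9 × 1.879/48.88 = 1.034 V.
I_L = V_out / R_L = 1.034 / 12.9 kΩ = 0.0802 mA.

I_L ≈ 0.0802 mA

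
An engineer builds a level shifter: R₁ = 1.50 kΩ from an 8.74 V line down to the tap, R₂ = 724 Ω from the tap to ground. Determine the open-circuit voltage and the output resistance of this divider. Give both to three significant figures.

V_th is the open-circuit tap voltage: 8.74 × 724/(1500 + 724) = 2.85 V.
With the supply zeroed, R₁ and R₂ appear in parallel from the tap: R_th = R₁‖R₂ = (1500 × 724)/2224 = 488 Ω.

V_th = 2.85 V, R_th = 488 Ω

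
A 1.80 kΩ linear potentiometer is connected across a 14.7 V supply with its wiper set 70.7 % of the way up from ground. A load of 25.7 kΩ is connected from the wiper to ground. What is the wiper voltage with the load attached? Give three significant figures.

The wiper splits the pot into (1−α)R = 527.4 Ω above and αR = 1273 Ω below.
Lower section ‖ load = 1213 Ω.
V_wiper = 14.7 × 1213/(527.4 + 1213) = 10.2 V.

V ≈ 10.2 V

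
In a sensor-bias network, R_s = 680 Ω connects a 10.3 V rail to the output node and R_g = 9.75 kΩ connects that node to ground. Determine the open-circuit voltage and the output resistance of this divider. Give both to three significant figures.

V_th = 9.63 V, R_th = 636 Ω

V_th is the open-circuit tap voltage: 10.3 × 9750/(680 + 9750) = 9.63 V.
With the supply zeroed, R_s and R_g appear in parallel from the tap: R_th = R_s‖R_g = (680 × 9750)/10430 = 636 Ω.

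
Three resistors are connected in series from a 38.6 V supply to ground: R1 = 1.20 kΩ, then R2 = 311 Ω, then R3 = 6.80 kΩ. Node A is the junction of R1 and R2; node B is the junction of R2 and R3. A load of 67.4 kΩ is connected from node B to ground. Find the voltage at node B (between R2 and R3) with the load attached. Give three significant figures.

V ≈ 31.0 V

At node B, R3 is in parallel with the load: R3‖R_L = 6177 Ω.
Below node A the resistance is R2 + (R3‖R_L) = 6488 Ω, so V_A = 38.6 × 6488/7688 = 32.57 V.
Then V_B = V_A × (R3‖R_L)/(R2 + R3‖R_L) = 32.57 × 6177/6488 = 31.0 V.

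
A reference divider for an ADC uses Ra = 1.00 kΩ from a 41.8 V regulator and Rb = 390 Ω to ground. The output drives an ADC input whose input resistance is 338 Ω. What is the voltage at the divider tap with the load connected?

The load sits in parallel with Rb: Rb‖R_L = (390 × 338) / (390 + 338) = 181.1 Ω.
V_out = 41.8 × 181.1 / (1000 + 181.1) = 41.8 × 181.1/1181 = 6.41 V.
(Unloaded it would have been 11.7 V.)

V_out ≈ 6.41 V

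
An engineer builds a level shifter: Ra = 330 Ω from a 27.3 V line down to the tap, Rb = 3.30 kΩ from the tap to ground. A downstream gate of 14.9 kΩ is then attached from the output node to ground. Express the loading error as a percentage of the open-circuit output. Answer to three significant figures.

1.97 %

The divider's output (Thévenin) resistance is Ra‖Rb = 300.0 Ω.
Fractional drop under load = R_th/(R_th + R_L) = 300.0 / (300.0 + 14900) = 0.01974.
So the output falls by 1.97 %.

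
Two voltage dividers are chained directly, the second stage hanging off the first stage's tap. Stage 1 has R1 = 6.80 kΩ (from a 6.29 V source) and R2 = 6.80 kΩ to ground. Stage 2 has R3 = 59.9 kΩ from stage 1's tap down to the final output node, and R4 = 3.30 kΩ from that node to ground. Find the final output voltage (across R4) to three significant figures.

Stage 2 presents R3+R4 = 63.20 kΩ as a load on stage 1's tap.
Stage 1's lower leg becomes R2‖(R3+R4) = 6.139 kΩ, so V_mid = 6.29 × 6.139/12.94 = 2.984 V.
Stage 2 is itself unloaded: V_out = V_mid × R4/(R3+R4) = 2.984 × 3.30/63.20 = 0.156 V.

V_out ≈ 0.156 V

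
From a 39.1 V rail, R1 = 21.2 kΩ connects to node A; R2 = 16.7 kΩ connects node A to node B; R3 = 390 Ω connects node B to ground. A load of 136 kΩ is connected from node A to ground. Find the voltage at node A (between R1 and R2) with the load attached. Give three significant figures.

V ≈ 16.3 V

Below node A the series string R2+R3 = 17090 Ω sits in parallel with the 136000 Ω load: 15180 Ω.
V_A = 39.1 × 15180/(21200 + 15180) = 16.3 V.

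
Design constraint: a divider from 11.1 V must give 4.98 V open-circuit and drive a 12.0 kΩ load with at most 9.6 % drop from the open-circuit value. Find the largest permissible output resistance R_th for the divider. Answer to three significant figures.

R_th ≤ 1.27 kΩ

Loading drop = R_th/(R_th + R_L) ≤ 0.0960, so R_th ≤ R_L · ε/(1−ε) = 12.0 kΩ × 0.0960/0.9040 = 1.27 kΩ.
(Any R1, R2 with R2/(R1+R2) = 0.449 and R1‖R2 ≤ 1.27 kΩ will meet the spec.)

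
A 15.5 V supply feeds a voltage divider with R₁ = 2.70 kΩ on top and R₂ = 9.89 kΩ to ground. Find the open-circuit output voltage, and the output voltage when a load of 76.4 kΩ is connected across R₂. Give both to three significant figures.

Unloaded: 12.2 V; loaded: 11.8 V

Open-circuit: V = 15.5 × 9.89/(2.70 + 9.89) = 12.2 V.
With the load, R₂ becomes R₂‖R_L = 8.756 kΩ, so V = 15.5 × 8.756/11.46 = 11.8 V.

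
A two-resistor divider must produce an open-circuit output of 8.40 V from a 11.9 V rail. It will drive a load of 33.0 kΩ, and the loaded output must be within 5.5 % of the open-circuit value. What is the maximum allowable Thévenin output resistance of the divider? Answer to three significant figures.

R_th ≤ 1.92 kΩ

Loading drop = R_th/(R_th + R_L) ≤ 0.0550, so R_th ≤ R_L · ε/(1−ε) = 33.0 kΩ × 0.0550/0.9450 = 1.92 kΩ.
(Any R1, R2 with R2/(R1+R2) = 0.706 and R1‖R2 ≤ 1.92 kΩ will meet the spec.)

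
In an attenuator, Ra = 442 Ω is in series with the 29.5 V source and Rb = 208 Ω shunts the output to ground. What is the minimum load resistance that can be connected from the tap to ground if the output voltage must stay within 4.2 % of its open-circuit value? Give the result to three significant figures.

R_L(min) ≈ 3.23 kΩ

Output resistance R_th = Ra‖Rb = (442 × 208)/650.0 = 141.4 Ω.
The fractional drop is R_th/(R_th + R_L); requiring this ≤ 0.0420 gives R_L ≥ R_th(1/0.0420 − 1) = 141.4 × 22.81 = 3.23 kΩ.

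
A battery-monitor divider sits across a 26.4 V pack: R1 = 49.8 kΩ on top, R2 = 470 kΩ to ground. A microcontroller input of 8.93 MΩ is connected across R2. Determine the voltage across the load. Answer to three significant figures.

V_out ≈ 23.8 V

The load sits in parallel with R2: R2‖R_L = (470 × 8930) / (470 + 8930) = 446.5 kΩ.
V_out = 26.4 × 446.5 / (49.8 + 446.5) = 26.4 × 446.5/496.3 = 23.8 V.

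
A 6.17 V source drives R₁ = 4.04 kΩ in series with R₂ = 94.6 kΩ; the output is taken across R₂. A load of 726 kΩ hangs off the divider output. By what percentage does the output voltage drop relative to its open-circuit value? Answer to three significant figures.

The divider's output (Thévenin) resistance is R₁‖R₂ = 3.875 kΩ.
Fractional drop under load = R_th/(R_th + R_L) = 3.875 / (3.875 + 726) = 0.005308.
So the output falls by 0.531 %.

0.531 %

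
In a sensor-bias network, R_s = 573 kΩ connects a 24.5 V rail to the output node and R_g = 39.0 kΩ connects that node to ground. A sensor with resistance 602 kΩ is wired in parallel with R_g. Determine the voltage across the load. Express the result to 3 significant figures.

V_out ≈ 1.47 V

The load sits in parallel with R_g: R_g‖R_L = (39.0 × 602) / (39.0 + 602) = 36.63 kΩ.
V_out = 24.5 × 36.63 / (573 + 36.63) = 24.5 × 36.63/609.6 = 1.47 V.
(Unloaded it would have been 1.56 V.)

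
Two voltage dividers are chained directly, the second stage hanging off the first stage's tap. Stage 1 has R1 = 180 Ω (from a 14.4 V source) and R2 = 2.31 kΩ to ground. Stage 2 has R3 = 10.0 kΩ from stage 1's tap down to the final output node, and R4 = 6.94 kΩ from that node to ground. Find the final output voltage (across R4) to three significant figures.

Stage 2 presents R3+R4 = 16940 Ω as a load on stage 1's tap.
Stage 1's lower leg becomes R2‖(R3+R4) = 2033 Ω, so V_mid = 14.4 × 2033/2213 = 13.23 V.
Stage 2 is itself unloaded: V_out = V_mid × R4/(R3+R4) = 13.23 × 6940/16940 = 5.42 V.

V_out ≈ 5.42 V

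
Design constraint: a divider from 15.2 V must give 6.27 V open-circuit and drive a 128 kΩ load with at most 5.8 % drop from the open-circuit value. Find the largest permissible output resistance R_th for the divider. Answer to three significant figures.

R_th ≤ 7.88 kΩ

Loading drop = R_th/(R_th + R_L) ≤ 0.0580, so R_th ≤ R_L · ε/(1−ε) = 128 kΩ × 0.0580/0.9420 = 7.88 kΩ.
(Any R1, R2 with R2/(R1+R2) = 0.412 and R1‖R2 ≤ 7.88 kΩ will meet the spec.)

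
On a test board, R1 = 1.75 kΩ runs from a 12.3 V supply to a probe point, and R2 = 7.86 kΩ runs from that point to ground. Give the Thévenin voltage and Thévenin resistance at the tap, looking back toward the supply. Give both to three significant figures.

V_th is the open-circuit tap voltage: 12.3 × 7.86/(1.75 + 7.86) = 10.1 V.
With the supply zeroed, R1 and R2 appear in parallel from the tap: R_th = R1‖R2 = (1.75 × 7.86)/9.610 = 1.43 kΩ.

V_th = 10.1 V, R_th = 1.43 kΩ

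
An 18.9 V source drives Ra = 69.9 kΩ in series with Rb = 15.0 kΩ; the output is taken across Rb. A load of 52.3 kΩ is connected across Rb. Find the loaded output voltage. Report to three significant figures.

The load sits in parallel with Rb: Rb‖R_L = (15.0 × 52.3) / (15.0 + 52.3) = 11.66 kΩ.
V_out = 18.9 × 11.66 / (69.9 + 11.66) = 18.9 × 11.66/81.56 = 2.70 V.

V_out ≈ 2.70 V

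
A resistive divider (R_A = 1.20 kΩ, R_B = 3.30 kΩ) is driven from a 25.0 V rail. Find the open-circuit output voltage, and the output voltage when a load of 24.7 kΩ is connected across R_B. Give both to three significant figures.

Open-circuit: V = 25.0 × 3.30/(1.20 + 3.30) = 18.3 V.
With the load, R_B becomes R_B‖R_L = 2.911 kΩ, so V = 25.0 × 2.911/4.111 = 17.7 V.

Unloaded: 18.3 V; loaded: 17.7 V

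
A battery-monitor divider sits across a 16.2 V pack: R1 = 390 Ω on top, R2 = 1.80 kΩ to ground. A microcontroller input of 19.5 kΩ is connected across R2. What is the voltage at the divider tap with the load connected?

The load sits in parallel with R2: R2‖R_L = (1800 × 19500) / (1800 + 19500) = 1648 Ω.
V_out = 16.2 × 1648 / (390 + 1648) = 16.2 × 1648/2038 = 13.1 V.
(Unloaded it would have been 13.3 V.)

V_out ≈ 13.1 V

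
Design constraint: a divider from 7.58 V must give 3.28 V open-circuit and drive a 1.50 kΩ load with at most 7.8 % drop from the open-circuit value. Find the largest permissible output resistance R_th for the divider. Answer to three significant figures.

R_th ≤ 127 Ω

Loading drop = R_th/(R_th + R_L) ≤ 0.0780, so R_th ≤ R_L · ε/(1−ε) = 1.50 kΩ × 0.0780/0.9220 = 127 Ω.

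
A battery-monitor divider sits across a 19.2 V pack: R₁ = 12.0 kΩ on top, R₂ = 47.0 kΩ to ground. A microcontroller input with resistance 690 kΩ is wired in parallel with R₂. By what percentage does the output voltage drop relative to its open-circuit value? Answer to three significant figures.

The divider's output (Thévenin) resistance is R₁‖R₂ = 9.559 kΩ.
Fractional drop under load = R_th/(R_th + R_L) = 9.559 / (9.559 + 690) = 0.01366.
So the output falls by 1.37 %.

1.37 %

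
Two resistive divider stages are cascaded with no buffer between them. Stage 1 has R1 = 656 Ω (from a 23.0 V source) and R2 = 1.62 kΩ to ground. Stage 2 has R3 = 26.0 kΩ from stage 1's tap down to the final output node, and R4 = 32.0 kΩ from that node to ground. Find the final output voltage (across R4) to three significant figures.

V_out ≈ 8.96 V

Stage 2 presents R3+R4 = 58000 Ω as a load on stage 1's tap.
Stage 1's lower leg becomes R2‖(R3+R4) = 1576 Ω, so V_mid = 23.0 × 1576/2232 = 16.24 V.
Stage 2 is itself unloaded: V_out = V_mid × R4/(R3+R4) = 16.24 × 32000/58000 = 8.96 V.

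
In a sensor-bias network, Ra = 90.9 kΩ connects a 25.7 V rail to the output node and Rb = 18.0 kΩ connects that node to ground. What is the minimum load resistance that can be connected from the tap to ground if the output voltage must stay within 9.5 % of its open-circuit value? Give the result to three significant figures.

Output resistance R_th = Ra‖Rb = (90.9 × 18.0)/108.9 = 15.02 kΩ.
The fractional drop is R_th/(R_th + R_L); requiring this ≤ 0.0950 gives R_L ≥ R_th(1/0.0950 − 1) = 15.02 × 9.526 = 143 kΩ.

R_L(min) ≈ 143 kΩ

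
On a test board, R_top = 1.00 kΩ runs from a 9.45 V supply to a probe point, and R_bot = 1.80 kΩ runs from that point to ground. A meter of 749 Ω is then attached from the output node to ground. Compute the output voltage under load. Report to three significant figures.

V_out ≈ 3.27 V

The load sits in parallel with R_bot: R_bot‖R_L = (1800 × 749) / (1800 + 749) = 528.9 Ω.
V_out = 9.45 × 528.9 / (1000 + 528.9) = 9.45 × 528.9/1529 = 3.27 V.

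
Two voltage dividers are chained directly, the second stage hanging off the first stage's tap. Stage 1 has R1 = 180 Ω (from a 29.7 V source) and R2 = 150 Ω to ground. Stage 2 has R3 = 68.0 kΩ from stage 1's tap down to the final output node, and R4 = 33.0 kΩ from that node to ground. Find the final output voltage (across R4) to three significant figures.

V_out ≈ 4.41 V

Stage 2 presents R3+R4 = 101000 Ω as a load on stage 1's tap.
Stage 1's lower leg becomes R2‖(R3+R4) = 149.8 Ω, so V_mid = 29.7 × 149.8/329.8 = 13.49 V.
Stage 2 is itself unloaded: V_out = V_mid × R4/(R3+R4) = 13.49 × 33000/101000 = 4.41 V.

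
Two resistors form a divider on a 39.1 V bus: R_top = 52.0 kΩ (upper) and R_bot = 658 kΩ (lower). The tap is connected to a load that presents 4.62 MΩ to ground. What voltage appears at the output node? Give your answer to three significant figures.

V_out ≈ 35.9 V

The load sits in parallel with R_bot: R_bot‖R_L = (658 × 4620) / (658 + 4620) = 576.0 kΩ.
V_out = 39.1 × 576.0 / (52.0 + 576.0) = 39.1 × 576.0/628.0 = 35.9 V.
(Unloaded it would have been 36.2 V.)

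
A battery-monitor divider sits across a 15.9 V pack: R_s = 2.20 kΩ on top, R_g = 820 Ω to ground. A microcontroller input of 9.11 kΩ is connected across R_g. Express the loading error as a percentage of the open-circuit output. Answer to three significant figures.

6.15 %

The divider's output (Thévenin) resistance is R_s‖R_g = 597.4 Ω.
Fractional drop under load = R_th/(R_th + R_L) = 597.4 / (597.4 + 9110) = 0.06154.
So the output falls by 6.15 %.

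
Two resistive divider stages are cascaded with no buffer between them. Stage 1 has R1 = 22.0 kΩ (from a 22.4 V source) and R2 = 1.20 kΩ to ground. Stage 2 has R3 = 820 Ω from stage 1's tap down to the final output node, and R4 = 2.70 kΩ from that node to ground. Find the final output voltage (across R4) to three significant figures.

V_out ≈ 0.672 V

Stage 2 presents R3+R4 = 3520 Ω as a load on stage 1's tap.
Stage 1's lower leg becomes R2‖(R3+R4) = 894.9 Ω, so V_mid = 22.4 × 894.9/22890 = 0.8756 V.
Stage 2 is itself unloaded: V_out = V_mid × R4/(R3+R4) = 0.8756 × 2700/3520 = 0.672 V.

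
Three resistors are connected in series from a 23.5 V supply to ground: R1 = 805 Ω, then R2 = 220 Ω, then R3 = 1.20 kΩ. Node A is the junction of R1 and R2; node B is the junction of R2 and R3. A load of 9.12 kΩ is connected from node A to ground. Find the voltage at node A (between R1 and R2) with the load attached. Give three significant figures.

V ≈ 14.2 V

Below node A the series string R2+R3 = 1420 Ω sits in parallel with the 9120 Ω load: 1229 Ω.
V_A = 23.5 × 1229/(805 + 1229) = 14.2 V.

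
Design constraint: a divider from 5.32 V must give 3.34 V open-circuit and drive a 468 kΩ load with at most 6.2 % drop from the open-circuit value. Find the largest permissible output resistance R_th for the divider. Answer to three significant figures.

Loading drop = R_th/(R_th + R_L) ≤ 0.0620, so R_th ≤ R_L · ε/(1−ε) = 468 kΩ × 0.0620/0.9380 = 30.9 kΩ.

R_th ≤ 30.9 kΩ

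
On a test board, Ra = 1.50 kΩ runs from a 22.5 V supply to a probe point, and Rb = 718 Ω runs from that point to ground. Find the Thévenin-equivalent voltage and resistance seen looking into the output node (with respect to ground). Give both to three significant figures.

V_th = 7.28 V, R_th = 486 Ω

V_th is the open-circuit tap voltage: 22.5 × 718/(1500 + 718) = 7.28 V.
With the supply zeroed, Ra and Rb appear in parallel from the tap: R_th = Ra‖Rb = (1500 × 718)/2218 = 486 Ω.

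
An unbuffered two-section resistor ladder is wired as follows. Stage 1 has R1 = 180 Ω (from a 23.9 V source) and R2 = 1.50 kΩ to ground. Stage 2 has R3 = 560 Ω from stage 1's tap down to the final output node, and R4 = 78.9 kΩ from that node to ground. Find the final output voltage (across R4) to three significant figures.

V_out ≈ 21.1 V

Stage 2 presents R3+R4 = 79460 Ω as a load on stage 1's tap.
Stage 1's lower leg becomes R2‖(R3+R4) = 1472 Ω, so V_mid = 23.9 × 1472/1652 = 21.30 V.
Stage 2 is itself unloaded: V_out = V_mid × R4/(R3+R4) = 21.30 × 78900/79460 = 21.1 V.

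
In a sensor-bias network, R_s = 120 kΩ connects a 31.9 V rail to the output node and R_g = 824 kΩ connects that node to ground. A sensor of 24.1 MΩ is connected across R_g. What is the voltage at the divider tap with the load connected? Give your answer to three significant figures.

V_out ≈ 27.7 V

The load sits in parallel with R_g: R_g‖R_L = (824 × 24100) / (824 + 24100) = 796.8 kΩ.
V_out = 31.9 × 796.8 / (120 + 796.8) = 31.9 × 796.8/916.8 = 27.7 V.
(Unloaded it would have been 27.8 V.)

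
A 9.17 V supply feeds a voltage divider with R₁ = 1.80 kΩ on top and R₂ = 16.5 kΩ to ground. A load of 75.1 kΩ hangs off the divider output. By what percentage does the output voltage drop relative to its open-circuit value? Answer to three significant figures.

The divider's output (Thévenin) resistance is R₁‖R₂ = 1.623 kΩ.
Fractional drop under load = R_th/(R_th + R_L) = 1.623 / (1.623 + 75.1) = 0.02115.
So the output falls by 2.12 %.

2.12 %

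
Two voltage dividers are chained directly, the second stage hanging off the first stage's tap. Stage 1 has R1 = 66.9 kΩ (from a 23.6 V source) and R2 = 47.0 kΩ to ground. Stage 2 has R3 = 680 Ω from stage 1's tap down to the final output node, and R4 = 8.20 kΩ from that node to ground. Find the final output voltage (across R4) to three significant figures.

V_out ≈ 2.19 V

Stage 2 presents R3+R4 = 8880 Ω as a load on stage 1's tap.
Stage 1's lower leg becomes R2‖(R3+R4) = 7469 Ω, so V_mid = 23.6 × 7469/74370 = 2.370 V.
Stage 2 is itself unloaded: V_out = V_mid × R4/(R3+R4) = 2.370 × 8200/8880 = 2.19 V.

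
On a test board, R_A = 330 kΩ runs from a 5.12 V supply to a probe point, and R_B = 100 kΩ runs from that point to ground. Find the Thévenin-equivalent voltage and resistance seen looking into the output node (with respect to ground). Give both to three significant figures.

V_th is the open-circuit tap voltage: 5.12 × 100/(330 + 100) = 1.19 V.
With the supply zeroed, R_A and R_B appear in parallel from the tap: R_th = R_A‖R_B = (330 × 100)/430.0 = 76.7 kΩ.

V_th = 1.19 V, R_th = 76.7 kΩ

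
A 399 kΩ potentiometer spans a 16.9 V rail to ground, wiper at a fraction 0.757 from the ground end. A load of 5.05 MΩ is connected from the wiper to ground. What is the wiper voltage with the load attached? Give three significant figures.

V ≈ 12.6 V

The wiper splits the pot into (1−α)R = 96.96 kΩ above and αR = 302.0 kΩ below.
Lower section ‖ load = 285.0 kΩ.
V_wiper = 16.9 × 285.0/(96.96 + 285.0) = 12.6 V.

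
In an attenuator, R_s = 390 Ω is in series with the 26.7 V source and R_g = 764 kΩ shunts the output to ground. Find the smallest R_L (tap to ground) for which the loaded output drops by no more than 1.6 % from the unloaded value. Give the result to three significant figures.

Output resistance R_th = R_s‖R_g = (390 × 764000)/764400 = 389.8 Ω.
The fractional drop is R_th/(R_th + R_L); requiring this ≤ 0.0160 gives R_L ≥ R_th(1/0.0160 − 1) = 389.8 × 61.50 = 24.0 kΩ.

R_L(min) ≈ 24.0 kΩ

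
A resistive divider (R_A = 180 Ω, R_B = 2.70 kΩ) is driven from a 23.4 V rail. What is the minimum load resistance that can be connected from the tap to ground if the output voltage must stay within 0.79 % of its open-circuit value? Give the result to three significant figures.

R_L(min) ≈ 21.2 kΩ

Output resistance R_th = R_A‖R_B = (180 × 2700)/2880 = 168.8 Ω.
The fractional drop is R_th/(R_th + R_L); requiring this ≤ 0.00790 gives R_L ≥ R_th(1/0.00790 − 1) = 168.8 × 125.6 = 21.2 kΩ.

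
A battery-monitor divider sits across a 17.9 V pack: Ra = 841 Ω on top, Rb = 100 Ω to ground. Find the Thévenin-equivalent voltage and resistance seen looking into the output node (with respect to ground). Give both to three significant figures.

V_th is the open-circuit tap voltage: 17.9 × 100/(841 + 100) = 1.90 V.
With the supply zeroed, Ra and Rb appear in parallel from the tap: R_th = Ra‖Rb = (841 × 100)/941.0 = 89.4 Ω.

V_th = 1.90 V, R_th = 89.4 Ω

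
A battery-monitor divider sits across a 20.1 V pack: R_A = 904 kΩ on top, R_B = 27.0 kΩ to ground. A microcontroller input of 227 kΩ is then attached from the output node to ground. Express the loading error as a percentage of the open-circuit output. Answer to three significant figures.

The divider's output (Thévenin) resistance is R_A‖R_B = 26.22 kΩ.
Fractional drop under load = R_th/(R_th + R_L) = 26.22 / (26.22 + 227) = 0.1035.
So the output falls by 10.4 %.

10.4 %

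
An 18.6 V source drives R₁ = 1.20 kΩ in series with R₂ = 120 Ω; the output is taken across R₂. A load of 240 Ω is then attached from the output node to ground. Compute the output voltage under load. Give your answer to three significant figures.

The load sits in parallel with R₂: R₂‖R_L = (120 × 240) / (120 + 240) = 80.00 Ω.
V_out = 18.6 × 80.00 / (1200 + 80.00) = 18.6 × 80.00/1280 = 1.16 V.

V_out ≈ 1.16 V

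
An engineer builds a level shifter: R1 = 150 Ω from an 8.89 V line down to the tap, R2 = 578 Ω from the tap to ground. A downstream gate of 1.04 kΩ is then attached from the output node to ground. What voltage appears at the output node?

V_out ≈ 6.33 V

The load sits in parallel with R2: R2‖R_L = (578 × 1040) / (578 + 1040) = 371.5 Ω.
V_out = 8.89 × 371.5 / (150 + 371.5) = 8.89 × 371.5/521.5 = 6.33 V.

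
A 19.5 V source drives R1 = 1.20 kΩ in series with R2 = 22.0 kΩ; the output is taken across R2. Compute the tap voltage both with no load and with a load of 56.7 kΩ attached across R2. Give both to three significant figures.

Unloaded: 18.5 V; loaded: 18.1 V

Open-circuit: V = 19.5 × 22.0/(1.20 + 22.0) = 18.5 V.
With the load, R2 becomes R2‖R_L = 15.85 kΩ, so V = 19.5 × 15.85/17.05 = 18.1 V.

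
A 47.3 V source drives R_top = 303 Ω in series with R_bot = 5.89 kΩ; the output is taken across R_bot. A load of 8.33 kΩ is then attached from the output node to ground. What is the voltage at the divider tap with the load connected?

V_out ≈ 43.5 V

The load sits in parallel with R_bot: R_bot‖R_L = (5890 × 8330) / (5890 + 8330) = 3450 Ω.
V_out = 47.3 × 3450 / (303 + 3450) = 47.3 × 3450/3753 = 43.5 V.
(Unloaded it would have been 45.0 V.)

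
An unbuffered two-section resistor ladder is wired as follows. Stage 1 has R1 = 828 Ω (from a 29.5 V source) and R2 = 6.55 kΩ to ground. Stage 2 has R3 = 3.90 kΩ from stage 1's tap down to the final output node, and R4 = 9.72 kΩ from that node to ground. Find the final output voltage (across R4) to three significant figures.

V_out ≈ 17.7 V

Stage 2 presents R3+R4 = 13620 Ω as a load on stage 1's tap.
Stage 1's lower leg becomes R2‖(R3+R4) = 4423 Ω, so V_mid = 29.5 × 4423/5251 = 24.85 V.
Stage 2 is itself unloaded: V_out = V_mid × R4/(R3+R4) = 24.85 × 9720/13620 = 17.7 V.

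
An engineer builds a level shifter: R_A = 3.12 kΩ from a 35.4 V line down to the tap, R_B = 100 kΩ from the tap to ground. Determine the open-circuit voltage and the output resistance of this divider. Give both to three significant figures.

V_th = 34.3 V, R_th = 3.03 kΩ

V_th is the open-circuit tap voltage: 35.4 × 100/(3.12 + 100) = 34.3 V.
With the supply zeroed, R_A and R_B appear in parallel from the tap: R_th = R_A‖R_B = (3.12 × 100)/103.1 = 3.03 kΩ.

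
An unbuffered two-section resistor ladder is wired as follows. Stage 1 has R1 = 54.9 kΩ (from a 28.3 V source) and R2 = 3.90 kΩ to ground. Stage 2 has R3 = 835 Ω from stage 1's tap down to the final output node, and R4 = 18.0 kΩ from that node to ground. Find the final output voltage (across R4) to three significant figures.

Stage 2 presents R3+R4 = 18840 Ω as a load on stage 1's tap.
Stage 1's lower leg becomes R2‖(R3+R4) = 3231 Ω, so V_mid = 28.3 × 3231/58130 = 1.573 V.
Stage 2 is itself unloaded: V_out = V_mid × R4/(R3+R4) = 1.573 × 18000/18840 = 1.50 V.

V_out ≈ 1.50 V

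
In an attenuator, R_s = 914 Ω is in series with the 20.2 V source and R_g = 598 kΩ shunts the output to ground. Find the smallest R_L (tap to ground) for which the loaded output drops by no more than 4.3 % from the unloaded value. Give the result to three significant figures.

Output resistance R_th = R_s‖R_g = (914 × 598000)/598900 = 912.6 Ω.
The fractional drop is R_th/(R_th + R_L); requiring this ≤ 0.0430 gives R_L ≥ R_th(1/0.0430 − 1) = 912.6 × 22.26 = 20.3 kΩ.

R_L(min) ≈ 20.3 kΩ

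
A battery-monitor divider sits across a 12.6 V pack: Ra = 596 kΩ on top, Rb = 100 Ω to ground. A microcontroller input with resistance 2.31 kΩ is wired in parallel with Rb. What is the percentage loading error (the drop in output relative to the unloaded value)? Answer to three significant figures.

The divider's output (Thévenin) resistance is Ra‖Rb = 99.98 Ω.
Fractional drop under load = R_th/(R_th + R_L) = 99.98 / (99.98 + 2310) = 0.04149.
So the output falls by 4.15 %.

4.15 %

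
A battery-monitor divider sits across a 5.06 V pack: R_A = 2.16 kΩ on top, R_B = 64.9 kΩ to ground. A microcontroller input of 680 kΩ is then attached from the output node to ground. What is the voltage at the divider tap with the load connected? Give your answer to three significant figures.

V_out ≈ 4.88 V

The load sits in parallel with R_B: R_B‖R_L = (64.9 × 680) / (64.9 + 680) = 59.25 kΩ.
V_out = 5.06 × 59.25 / (2.16 + 59.25) = 5.06 × 59.25/61.41 = 4.88 V.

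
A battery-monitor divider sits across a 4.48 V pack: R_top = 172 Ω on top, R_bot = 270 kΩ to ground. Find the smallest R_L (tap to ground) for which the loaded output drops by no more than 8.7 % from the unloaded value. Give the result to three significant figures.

R_L(min) ≈ 1.80 kΩ

Output resistance R_th = R_top‖R_bot = (172 × 270000)/270200 = 171.9 Ω.
The fractional drop is R_th/(R_th + R_L); requiring this ≤ 0.0870 gives R_L ≥ R_th(1/0.0870 − 1) = 171.9 × 10.49 = 1.80 kΩ.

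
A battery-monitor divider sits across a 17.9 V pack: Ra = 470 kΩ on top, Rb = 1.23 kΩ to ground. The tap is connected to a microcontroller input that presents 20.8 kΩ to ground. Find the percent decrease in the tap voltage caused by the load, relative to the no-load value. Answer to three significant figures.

5.57 %

The divider's output (Thévenin) resistance is Ra‖Rb = 1.227 kΩ.
Fractional drop under load = R_th/(R_th + R_L) = 1.227 / (1.227 + 20.8) = 0.05570.
So the output falls by 5.57 %.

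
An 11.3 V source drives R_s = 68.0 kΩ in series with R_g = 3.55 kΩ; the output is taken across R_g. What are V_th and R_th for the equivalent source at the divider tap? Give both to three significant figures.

V_th = 0.561 V, R_th = 3.37 kΩ

V_th is the open-circuit tap voltage: 11.3 × 3.55/(68.0 + 3.55) = 0.561 V.
With the supply zeroed, R_s and R_g appear in parallel from the tap: R_th = R_s‖R_g = (68.0 × 3.55)/71.55 = 3.37 kΩ.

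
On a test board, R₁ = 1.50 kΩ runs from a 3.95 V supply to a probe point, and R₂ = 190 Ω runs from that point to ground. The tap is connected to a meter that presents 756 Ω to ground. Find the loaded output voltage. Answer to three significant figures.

The load sits in parallel with R₂: R₂‖R_L = (190 × 756) / (190 + 756) = 151.8 Ω.
V_out = 3.95 × 151.8 / (1500 + 151.8) = 3.95 × 151.8/1652 = 0.363 V.

V_out ≈ 0.363 V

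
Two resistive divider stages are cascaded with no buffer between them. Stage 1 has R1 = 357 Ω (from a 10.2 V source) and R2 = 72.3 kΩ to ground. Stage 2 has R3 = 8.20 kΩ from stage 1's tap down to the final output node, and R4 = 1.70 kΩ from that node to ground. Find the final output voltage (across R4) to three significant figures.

Stage 2 presents R3+R4 = 9900 Ω as a load on stage 1's tap.
Stage 1's lower leg becomes R2‖(R3+R4) = 8708 Ω, so V_mid = 10.2 × 8708/9065 = 9.798 V.
Stage 2 is itself unloaded: V_out = V_mid × R4/(R3+R4) = 9.798 × 1700/9900 = 1.68 V.

V_out ≈ 1.68 V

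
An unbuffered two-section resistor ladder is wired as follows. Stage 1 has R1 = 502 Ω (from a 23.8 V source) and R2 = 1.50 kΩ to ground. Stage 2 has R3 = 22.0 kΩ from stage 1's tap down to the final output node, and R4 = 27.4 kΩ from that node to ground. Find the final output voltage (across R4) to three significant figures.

Stage 2 presents R3+R4 = 49400 Ω as a load on stage 1's tap.
Stage 1's lower leg becomes R2‖(R3+R4) = 1456 Ω, so V_mid = 23.8 × 1456/1958 = 17.70 V.
Stage 2 is itself unloaded: V_out = V_mid × R4/(R3+R4) = 17.70 × 27400/49400 = 9.82 V.

V_out ≈ 9.82 V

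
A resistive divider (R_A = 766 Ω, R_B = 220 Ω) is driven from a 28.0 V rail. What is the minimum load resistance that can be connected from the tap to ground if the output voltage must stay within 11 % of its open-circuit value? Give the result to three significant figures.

Output resistance R_th = R_A‖R_B = (766 × 220)/986.0 = 170.9 Ω.
The fractional drop is R_th/(R_th + R_L); requiring this ≤ 0.110 gives R_L ≥ R_th(1/0.110 − 1) = 170.9 × 8.091 = 1.38 kΩ.

R_L(min) ≈ 1.38 kΩ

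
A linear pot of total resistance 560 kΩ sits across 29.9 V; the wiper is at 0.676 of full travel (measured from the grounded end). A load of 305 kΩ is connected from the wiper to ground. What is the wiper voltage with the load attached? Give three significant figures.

V ≈ 14.4 V

The wiper splits the pot into (1−α)R = 181.4 kΩ above and αR = 378.6 kΩ below.
Lower section ‖ load = 168.9 kΩ.
V_wiper = 29.9 × 168.9/(181.4 + 168.9) = 14.4 V.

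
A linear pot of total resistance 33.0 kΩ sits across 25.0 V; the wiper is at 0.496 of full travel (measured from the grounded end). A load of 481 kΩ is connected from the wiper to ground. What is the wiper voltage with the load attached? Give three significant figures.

The wiper splits the pot into (1−α)R = 16.63 kΩ above and αR = 16.37 kΩ below.
Lower section ‖ load = 15.83 kΩ.
V_wiper = 25.0 × 15.83/(16.63 + 15.83) = 12.2 V.

V ≈ 12.2 V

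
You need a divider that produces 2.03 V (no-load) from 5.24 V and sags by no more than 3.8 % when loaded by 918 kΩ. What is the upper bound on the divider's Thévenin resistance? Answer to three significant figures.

Loading drop = R_th/(R_th + R_L) ≤ 0.0380, so R_th ≤ R_L · ε/(1−ε) = 918 kΩ × 0.0380/0.9620 = 36.3 kΩ.

R_th ≤ 36.3 kΩ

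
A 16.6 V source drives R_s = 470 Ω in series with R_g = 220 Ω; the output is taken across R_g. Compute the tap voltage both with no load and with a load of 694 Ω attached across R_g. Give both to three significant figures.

Open-circuit: V = 16.6 × 220/(470 + 220) = 5.29 V.
With the load, R_g becomes R_g‖R_L = 167.0 Ω, so V = 16.6 × 167.0/637.0 = 4.35 V.

Unloaded: 5.29 V; loaded: 4.35 V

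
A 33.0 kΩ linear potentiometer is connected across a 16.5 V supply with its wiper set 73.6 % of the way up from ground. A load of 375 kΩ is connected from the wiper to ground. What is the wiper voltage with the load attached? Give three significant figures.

The wiper splits the pot into (1−α)R = 8.712 kΩ above and αR = 24.29 kΩ below.
Lower section ‖ load = 22.81 kΩ.
V_wiper = 16.5 × 22.81/(8.712 + 22.81) = 11.9 V.

V ≈ 11.9 V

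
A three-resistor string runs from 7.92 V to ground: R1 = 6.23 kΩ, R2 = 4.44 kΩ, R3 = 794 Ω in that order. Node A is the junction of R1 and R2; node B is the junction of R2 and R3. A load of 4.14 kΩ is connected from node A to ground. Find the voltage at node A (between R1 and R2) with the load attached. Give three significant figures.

Below node A the series string R2+R3 = 5234 Ω sits in parallel with the 4140 Ω load: 2312 Ω.
V_A = 7.92 × 2312/(6230 + 2312) = 2.14 V.

V ≈ 2.14 V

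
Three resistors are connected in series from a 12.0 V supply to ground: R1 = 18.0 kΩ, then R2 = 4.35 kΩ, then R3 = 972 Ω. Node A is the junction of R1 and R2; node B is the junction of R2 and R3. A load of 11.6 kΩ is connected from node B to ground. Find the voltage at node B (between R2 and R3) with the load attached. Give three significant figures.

V ≈ 0.463 V

At node B, R3 is in parallel with the load: R3‖R_L = 896.9 Ω.
Below node A the resistance is R2 + (R3‖R_L) = 5247 Ω, so V_A = 12.0 × 5247/23250 = 2.708 V.
Then V_B = V_A × (R3‖R_L)/(R2 + R3‖R_L) = 2.708 × 896.9/5247 = 0.463 V.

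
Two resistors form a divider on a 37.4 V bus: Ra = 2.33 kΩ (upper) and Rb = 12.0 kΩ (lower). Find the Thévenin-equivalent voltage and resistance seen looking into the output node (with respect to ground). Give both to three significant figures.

V_th is the open-circuit tap voltage: 37.4 × 12.0/(2.33 + 12.0) = 31.3 V.
With the supply zeroed, Ra and Rb appear in parallel from the tap: R_th = Ra‖Rb = (2.33 × 12.0)/14.33 = 1.95 kΩ.

V_th = 31.3 V, R_th = 1.95 kΩ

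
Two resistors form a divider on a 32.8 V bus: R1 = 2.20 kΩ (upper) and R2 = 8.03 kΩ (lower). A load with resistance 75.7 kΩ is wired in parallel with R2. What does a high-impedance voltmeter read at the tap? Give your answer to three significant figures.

V_out ≈ 25.2 V

The load sits in parallel with R2: R2‖R_L = (8.03 × 75.7) / (8.03 + 75.7) = 7.260 kΩ.
V_out = 32.8 × 7.260 / (2.20 + 7.260) = 32.8 × 7.260/9.460 = 25.2 V.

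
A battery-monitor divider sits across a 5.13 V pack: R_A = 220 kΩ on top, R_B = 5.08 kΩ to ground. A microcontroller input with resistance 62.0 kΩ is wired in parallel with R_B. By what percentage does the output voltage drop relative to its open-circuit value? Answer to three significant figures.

7.41 %

The divider's output (Thévenin) resistance is R_A‖R_B = 4.965 kΩ.
Fractional drop under load = R_th/(R_th + R_L) = 4.965 / (4.965 + 62.0) = 0.07415.
So the output falls by 7.41 %.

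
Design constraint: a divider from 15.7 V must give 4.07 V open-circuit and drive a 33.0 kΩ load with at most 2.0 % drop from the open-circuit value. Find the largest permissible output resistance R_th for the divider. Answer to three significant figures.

R_th ≤ 673 Ω

Loading drop = R_th/(R_th + R_L) ≤ 0.0200, so R_th ≤ R_L · ε/(1−ε) = 33.0 kΩ × 0.0200/0.9800 = 673 Ω.
(Any R1, R2 with R2/(R1+R2) = 0.259 and R1‖R2 ≤ 673 Ω will meet the spec.)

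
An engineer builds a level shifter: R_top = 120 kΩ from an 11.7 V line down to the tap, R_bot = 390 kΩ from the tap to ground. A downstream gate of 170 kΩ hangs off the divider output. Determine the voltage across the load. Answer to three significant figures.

The load sits in parallel with R_bot: R_bot‖R_L = (390 × 170) / (390 + 170) = 118.4 kΩ.
V_out = 11.7 × 118.4 / (120 + 118.4) = 11.7 × 118.4/238.4 = 5.81 V.

V_out ≈ 5.81 V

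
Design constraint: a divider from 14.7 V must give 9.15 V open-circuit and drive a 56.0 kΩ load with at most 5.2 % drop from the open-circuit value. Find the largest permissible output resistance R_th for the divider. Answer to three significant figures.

R_th ≤ 3.07 kΩ

Loading drop = R_th/(R_th + R_L) ≤ 0.0520, so R_th ≤ R_L · ε/(1−ε) = 56.0 kΩ × 0.0520/0.9480 = 3.07 kΩ.
(Any R1, R2 with R2/(R1+R2) = 0.622 and R1‖R2 ≤ 3.07 kΩ will meet the spec.)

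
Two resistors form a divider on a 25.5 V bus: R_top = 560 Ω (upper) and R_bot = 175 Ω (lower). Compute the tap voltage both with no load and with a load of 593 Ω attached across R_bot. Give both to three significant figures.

Unloaded: 6.07 V; loaded: 4.96 V

Open-circuit: V = 25.5 × 175/(560 + 175) = 6.07 V.
With the load, R_bot becomes R_bot‖R_L = 135.1 Ω, so V = 25.5 × 135.1/695.1 = 4.96 V.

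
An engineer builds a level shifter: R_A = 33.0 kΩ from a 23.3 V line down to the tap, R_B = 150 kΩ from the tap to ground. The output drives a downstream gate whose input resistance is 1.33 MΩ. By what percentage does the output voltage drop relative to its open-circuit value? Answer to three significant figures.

1.99 %

The divider's output (Thévenin) resistance is R_A‖R_B = 27.05 kΩ.
Fractional drop under load = R_th/(R_th + R_L) = 27.05 / (27.05 + 1330) = 0.01993.
So the output falls by 1.99 %.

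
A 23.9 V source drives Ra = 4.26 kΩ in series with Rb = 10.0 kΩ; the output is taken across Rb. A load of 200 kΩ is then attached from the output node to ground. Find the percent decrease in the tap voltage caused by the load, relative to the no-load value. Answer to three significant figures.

1.47 %

The divider's output (Thévenin) resistance is Ra‖Rb = 2.987 kΩ.
Fractional drop under load = R_th/(R_th + R_L) = 2.987 / (2.987 + 200) = 0.01472.
So the output falls by 1.47 %.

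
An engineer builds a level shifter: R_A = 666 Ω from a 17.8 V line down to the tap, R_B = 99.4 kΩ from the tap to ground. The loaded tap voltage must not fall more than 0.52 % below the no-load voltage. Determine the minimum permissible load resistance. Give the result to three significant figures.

Output resistance R_th = R_A‖R_B = (666 × 99400)/100100 = 661.6 Ω.
The fractional drop is R_th/(R_th + R_L); requiring this ≤ 0.00520 gives R_L ≥ R_th(1/0.00520 − 1) = 661.6 × 191.3 = 127 kΩ.

R_L(min) ≈ 127 kΩ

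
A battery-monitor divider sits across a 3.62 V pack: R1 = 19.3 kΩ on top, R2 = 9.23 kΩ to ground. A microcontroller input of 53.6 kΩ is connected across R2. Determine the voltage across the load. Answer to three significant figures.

V_out ≈ 1.05 V

The load sits in parallel with R2: R2‖R_L = (9.23 × 53.6) / (9.23 + 53.6) = 7.874 kΩ.
V_out = 3.62 × 7.874 / (19.3 + 7.874) = 3.62 × 7.874/27.17 = 1.05 V.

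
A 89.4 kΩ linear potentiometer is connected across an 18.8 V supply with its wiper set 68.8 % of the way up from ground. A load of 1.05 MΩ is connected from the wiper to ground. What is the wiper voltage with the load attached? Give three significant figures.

V ≈ 12.7 V

The wiper splits the pot into (1−α)R = 27.89 kΩ above and αR = 61.51 kΩ below.
Lower section ‖ load = 58.10 kΩ.
V_wiper = 18.8 × 58.10/(27.89 + 58.10) = 12.7 V.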